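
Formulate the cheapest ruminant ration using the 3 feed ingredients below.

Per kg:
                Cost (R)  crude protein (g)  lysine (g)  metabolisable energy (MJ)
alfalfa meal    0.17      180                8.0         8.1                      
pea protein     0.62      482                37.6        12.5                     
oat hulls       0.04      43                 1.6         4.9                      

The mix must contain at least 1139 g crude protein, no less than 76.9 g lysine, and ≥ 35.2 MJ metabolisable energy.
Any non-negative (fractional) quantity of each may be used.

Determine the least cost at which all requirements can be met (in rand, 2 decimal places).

R1.34

Treat it as an LP. Let x1 = kg of alfalfa meal, x2 = kg of pea protein, x3 = kg of oat hulls.
Minimise 0.17x1 + 0.62x2 + 0.04x3 s.t.:
  180x1 + 482x2 + 43x3 ≥ 1139   (crude protein)
  8x1 + 37.6x2 + 1.6x3 ≥ 76.9   (lysine)
  8.1x1 + 12.5x2 + 4.9x3 ≥ 35.2   (metabolisable energy)
  x1, x2, x3 ≥ 0.
The minimum-cost mix takes nothing from oat hulls — only alfalfa meal, pea protein. The crude protein and lysine requirements are met with equality.
That vertex is x1 = 1.978, x2 = 1.624.
Objective = 0.17·1.978 + 0.62·1.624 = 1.3431.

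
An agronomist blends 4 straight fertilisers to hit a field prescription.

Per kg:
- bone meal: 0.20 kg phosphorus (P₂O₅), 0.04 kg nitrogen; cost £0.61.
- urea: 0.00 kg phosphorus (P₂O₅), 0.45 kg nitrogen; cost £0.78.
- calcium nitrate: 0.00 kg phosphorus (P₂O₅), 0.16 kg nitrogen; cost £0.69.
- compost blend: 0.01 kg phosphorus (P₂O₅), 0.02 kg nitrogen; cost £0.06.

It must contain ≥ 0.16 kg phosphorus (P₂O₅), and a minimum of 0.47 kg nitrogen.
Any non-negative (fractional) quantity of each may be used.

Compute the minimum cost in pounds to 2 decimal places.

Treat it as an LP. Let x1 = kg of bone meal, x2 = kg of urea, x3 = kg of calcium nitrate, x4 = kg of compost blend.
min 0.61x1 + 0.78x2 + 0.69x3 + 0.06x4 subject to:
  0.2x1 + 0.01x4 ≥ 0.16   (phosphorus (P₂O₅))
  0.04x1 + 0.45x2 + 0.16x3 + 0.02x4 ≥ 0.47   (nitrogen)
  x1, x2, x3, x4 ≥ 0.
The cheapest feasible vertex uses only urea, compost blend; bone meal, calcium nitrate are not used. The phosphorus (P₂O₅) and nitrogen requirements are met with equality.
Optimal quantities: urea = 0.3333 kg, compost blend = 16 kg.
Objective = 0.78·0.3333 + 0.06·16 = 1.2200.

£1.22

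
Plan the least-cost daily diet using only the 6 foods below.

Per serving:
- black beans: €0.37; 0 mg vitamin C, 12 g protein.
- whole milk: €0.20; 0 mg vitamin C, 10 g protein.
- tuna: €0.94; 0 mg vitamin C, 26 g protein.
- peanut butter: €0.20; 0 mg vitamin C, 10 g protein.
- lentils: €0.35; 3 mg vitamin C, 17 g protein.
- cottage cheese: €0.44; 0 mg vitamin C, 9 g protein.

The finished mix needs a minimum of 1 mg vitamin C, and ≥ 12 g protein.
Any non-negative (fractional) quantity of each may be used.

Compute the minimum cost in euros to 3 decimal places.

€0.243

Let x1 = servings of black beans, x2 = servings of whole milk, x3 = servings of tuna, x4 = servings of peanut butter, x5 = servings of lentils, x6 = servings of cottage cheese.
Minimize 0.37x1 + 0.2x2 + 0.94x3 + 0.2x4 + 0.35x5 + 0.44x6 subject to:
  3x5 ≥ 1   (vitamin C)
  12x1 + 10x2 + 26x3 + 10x4 + 17x5 + 9x6 ≥ 12   (protein)
  x1, x2, x3, x4, x5, x6 ≥ 0.
The cheapest feasible vertex uses only whole milk, lentils; black beans, tuna, peanut butter, cottage cheese are not used. The vitamin C and protein requirements are met with equality.
That vertex is x2 = 0.6333, x5 = 0.3333.
Objective = 0.2·0.6333 + 0.35·0.3333 = 0.24332.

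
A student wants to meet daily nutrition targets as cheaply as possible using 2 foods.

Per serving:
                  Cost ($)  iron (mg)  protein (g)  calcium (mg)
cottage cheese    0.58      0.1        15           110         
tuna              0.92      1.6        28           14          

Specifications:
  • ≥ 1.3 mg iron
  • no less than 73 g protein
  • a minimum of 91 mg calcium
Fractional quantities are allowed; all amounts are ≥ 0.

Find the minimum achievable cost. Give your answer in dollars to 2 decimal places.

Let x1 = servings of cottage cheese, x2 = servings of tuna.
Minimise 0.58x1 + 0.92x2 subject to:
  0.1x1 + 1.6x2 ≥ 1.3   (iron)
  15x1 + 28x2 ≥ 73   (protein)
  110x1 + 14x2 ≥ 91   (calcium)
  x1, x2 ≥ 0.
Both inputs are positive at the optimum. The protein and calcium requirements are met with equality.
Optimal quantities: cottage cheese = 0.5317 servings, tuna = 2.322 servings.
Objective = 0.58·0.5317 + 0.92·2.322 = 2.4446.

$2.44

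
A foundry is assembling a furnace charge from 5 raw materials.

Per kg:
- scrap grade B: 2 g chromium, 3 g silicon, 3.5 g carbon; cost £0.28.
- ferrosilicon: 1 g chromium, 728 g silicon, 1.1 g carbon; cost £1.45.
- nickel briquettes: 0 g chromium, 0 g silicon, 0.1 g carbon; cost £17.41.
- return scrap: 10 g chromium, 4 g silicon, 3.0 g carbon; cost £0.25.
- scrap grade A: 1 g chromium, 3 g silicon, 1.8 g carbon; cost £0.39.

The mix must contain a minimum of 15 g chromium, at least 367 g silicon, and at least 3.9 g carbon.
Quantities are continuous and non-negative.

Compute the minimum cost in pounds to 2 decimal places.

£1.08

Let x1 = kg of scrap grade B, x2 = kg of ferrosilicon, x3 = kg of nickel briquettes, x4 = kg of return scrap, x5 = kg of scrap grade A.
min 0.28x1 + 1.45x2 + 17.41x3 + 0.25x4 + 0.39x5 subject to:
  2x1 + 1x2 + 10x4 + 1x5 ≥ 15   (chromium)
  3x1 + 728x2 + 4x4 + 3x5 ≥ 367   (silicon)
  3.5x1 + 1.1x2 + 0.1x3 + 3x4 + 1.8x5 ≥ 3.9   (carbon)
  x1, x2, x3, x4, x5 ≥ 0.
The optimal basis is {ferrosilicon, return scrap}; scrap grade B, nickel briquettes, scrap grade A drop out. Binding constraints: chromium and silicon.
Solving gives x2 = 0.4962, x4 = 1.45.
Objective = 1.45·0.4962 + 0.25·1.45 = 1.0820.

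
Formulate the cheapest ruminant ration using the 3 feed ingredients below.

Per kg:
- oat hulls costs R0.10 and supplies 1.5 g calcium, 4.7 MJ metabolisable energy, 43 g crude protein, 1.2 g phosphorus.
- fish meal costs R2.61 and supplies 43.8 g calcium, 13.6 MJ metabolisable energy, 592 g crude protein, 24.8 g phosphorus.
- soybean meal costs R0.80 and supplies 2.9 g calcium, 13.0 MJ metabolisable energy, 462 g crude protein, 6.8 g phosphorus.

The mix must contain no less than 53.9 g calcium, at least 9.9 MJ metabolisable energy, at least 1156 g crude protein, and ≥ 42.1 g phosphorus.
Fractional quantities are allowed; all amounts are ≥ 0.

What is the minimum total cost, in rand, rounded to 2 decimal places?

Let x1 = kg of oat hulls, x2 = kg of fish meal, x3 = kg of soybean meal.
min 0.1x1 + 2.61x2 + 0.8x3 s.t.:
  1.5x1 + 43.8x2 + 2.9x3 ≥ 53.9   (calcium)
  4.7x1 + 13.6x2 + 13x3 ≥ 9.9   (metabolisable energy)
  43x1 + 592x2 + 462x3 ≥ 1156   (crude protein)
  1.2x1 + 24.8x2 + 6.8x3 ≥ 42.1   (phosphorus)
  x1, x2, x3 ≥ 0.
At the optimum only oat hulls, fish meal are positive (soybean meal = 0). The calcium and phosphorus requirements are met with equality.
Optimal quantities: oat hulls = 33.02 kg, fish meal = 0.09961 kg.
Objective = 0.1·33.02 + 2.61·0.09961 = 3.5620.

R3.56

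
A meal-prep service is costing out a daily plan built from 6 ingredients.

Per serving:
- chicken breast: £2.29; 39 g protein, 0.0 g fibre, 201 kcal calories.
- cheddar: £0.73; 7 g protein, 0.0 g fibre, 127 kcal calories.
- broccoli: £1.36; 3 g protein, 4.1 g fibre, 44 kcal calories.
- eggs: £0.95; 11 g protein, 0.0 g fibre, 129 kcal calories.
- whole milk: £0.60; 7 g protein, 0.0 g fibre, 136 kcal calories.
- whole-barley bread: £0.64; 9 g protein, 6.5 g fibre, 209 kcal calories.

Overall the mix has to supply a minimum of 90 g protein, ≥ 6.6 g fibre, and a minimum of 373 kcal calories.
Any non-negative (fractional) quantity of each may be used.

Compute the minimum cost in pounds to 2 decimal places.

Let x1 = servings of chicken breast, x2 = servings of cheddar, x3 = servings of broccoli, x4 = servings of eggs, x5 = servings of whole milk, x6 = servings of whole-barley bread.
Minimise 2.29x1 + 0.73x2 + 1.36x3 + 0.95x4 + 0.6x5 + 0.64x6 with:
  39x1 + 7x2 + 3x3 + 11x4 + 7x5 + 9x6 ≥ 90   (protein)
  4.1x3 + 6.5x6 ≥ 6.6   (fibre)
  201x1 + 127x2 + 44x3 + 129x4 + 136x5 + 209x6 ≥ 373   (calories)
  x1, x2, x3, x4, x5, x6 ≥ 0.
The minimum-cost mix takes nothing from cheddar, broccoli, eggs, whole milk — only chicken breast, whole-barley bread. There the protein and fibre constraints are tight.
That vertex is x1 = 2.073, x6 = 1.015.
Cost = 2.29·2.073 + 0.64·1.015 = 5.3968.

£5.40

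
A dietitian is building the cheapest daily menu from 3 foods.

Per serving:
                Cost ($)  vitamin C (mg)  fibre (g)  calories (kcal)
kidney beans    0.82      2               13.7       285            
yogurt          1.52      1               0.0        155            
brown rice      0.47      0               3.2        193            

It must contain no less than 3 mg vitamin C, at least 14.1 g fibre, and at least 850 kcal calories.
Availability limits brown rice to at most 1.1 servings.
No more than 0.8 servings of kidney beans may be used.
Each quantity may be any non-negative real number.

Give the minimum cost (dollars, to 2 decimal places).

$5.19

Let x1 = servings of kidney beans, x2 = servings of yogurt, x3 = servings of brown rice.
Minimize 0.82x1 + 1.52x2 + 0.47x3 subject to:
  2x1 + 1x2 ≥ 3   (vitamin C)
  13.7x1 + 3.2x3 ≥ 14.1   (fibre)
  285x1 + 155x2 + 193x3 ≥ 850   (calories)
  x3 ≤ 1.1
  x1 ≤ 0.8
  x1, x2, x3 ≥ 0.
The optimal mix uses every input. Binding constraints: calories, the brown rice cap, the kidney beans cap.
Solving gives x1 = 0.8, x2 = 2.643, x3 = 1.1.
Hence cost = 0.82·0.8 + 1.52·2.643 + 0.47·1.1 = $5.1904.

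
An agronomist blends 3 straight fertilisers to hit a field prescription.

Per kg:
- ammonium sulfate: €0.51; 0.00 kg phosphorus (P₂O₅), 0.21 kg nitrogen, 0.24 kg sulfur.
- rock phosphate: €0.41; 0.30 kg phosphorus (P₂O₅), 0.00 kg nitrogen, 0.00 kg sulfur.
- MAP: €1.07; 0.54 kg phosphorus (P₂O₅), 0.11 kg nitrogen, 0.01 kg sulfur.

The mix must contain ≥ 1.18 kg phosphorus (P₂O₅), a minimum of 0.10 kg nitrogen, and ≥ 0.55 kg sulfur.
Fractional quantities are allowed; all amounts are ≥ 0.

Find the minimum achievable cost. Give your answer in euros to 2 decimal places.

Treat it as an LP. Let x1 = kg of ammonium sulfate, x2 = kg of rock phosphate, x3 = kg of MAP.
min 0.51x1 + 0.41x2 + 1.07x3 with:
  0.3x2 + 0.54x3 ≥ 1.18   (phosphorus (P₂O₅))
  0.21x1 + 0.11x3 ≥ 0.1   (nitrogen)
  0.24x1 + 0.01x3 ≥ 0.55   (sulfur)
  x1, x2, x3 ≥ 0.
The cheapest feasible vertex uses only ammonium sulfate, rock phosphate; MAP is not used. The phosphorus (P₂O₅) and sulfur requirements are met with equality.
Optimal quantities: ammonium sulfate = 2.292 kg, rock phosphate = 3.933 kg.
Cost = 0.51·2.292 + 0.41·3.933 = 2.7815.

€2.78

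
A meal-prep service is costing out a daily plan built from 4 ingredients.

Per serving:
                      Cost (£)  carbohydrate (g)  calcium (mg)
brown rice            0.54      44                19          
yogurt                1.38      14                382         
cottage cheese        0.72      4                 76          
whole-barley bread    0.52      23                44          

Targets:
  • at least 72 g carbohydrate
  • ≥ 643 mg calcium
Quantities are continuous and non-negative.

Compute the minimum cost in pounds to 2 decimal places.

Let x1 = servings of brown rice, x2 = servings of yogurt, x3 = servings of cottage cheese, x4 = servings of whole-barley bread.
Minimise 0.54x1 + 1.38x2 + 0.72x3 + 0.52x4 with:
  44x1 + 14x2 + 4x3 + 23x4 ≥ 72   (carbohydrate)
  19x1 + 382x2 + 76x3 + 44x4 ≥ 643   (calcium)
  x1, x2, x3, x4 ≥ 0.
The optimal basis is {brown rice, yogurt}; cottage cheese, whole-barley bread drop out. The carbohydrate and calcium requirements are met with equality.
So brown rice = 1.118 servings, yogurt = 1.628 servings.
Hence cost = 0.54·1.118 + 1.38·1.628 = £2.8504.

£2.85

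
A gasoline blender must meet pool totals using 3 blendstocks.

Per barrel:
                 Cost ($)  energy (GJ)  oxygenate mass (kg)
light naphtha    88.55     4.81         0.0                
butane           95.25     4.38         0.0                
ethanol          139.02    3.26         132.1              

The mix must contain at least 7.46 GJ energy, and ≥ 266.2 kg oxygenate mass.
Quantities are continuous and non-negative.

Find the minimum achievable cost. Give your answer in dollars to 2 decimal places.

$296.54

Let x1 = barrels of light naphtha, x2 = barrels of butane, x3 = barrels of ethanol.
min 88.55x1 + 95.25x2 + 139.02x3 s.t.:
  4.81x1 + 4.38x2 + 3.26x3 ≥ 7.46   (energy)
  132.1x3 ≥ 266.2   (oxygenate mass)
  x1, x2, x3 ≥ 0.
The cheapest feasible vertex uses only light naphtha, ethanol; butane is not used. There the energy and oxygenate mass constraints are tight.
That vertex is x1 = 0.18516, x3 = 2.0151.
Hence cost = 88.55·0.18516 + 139.02·2.0151 = $296.5351.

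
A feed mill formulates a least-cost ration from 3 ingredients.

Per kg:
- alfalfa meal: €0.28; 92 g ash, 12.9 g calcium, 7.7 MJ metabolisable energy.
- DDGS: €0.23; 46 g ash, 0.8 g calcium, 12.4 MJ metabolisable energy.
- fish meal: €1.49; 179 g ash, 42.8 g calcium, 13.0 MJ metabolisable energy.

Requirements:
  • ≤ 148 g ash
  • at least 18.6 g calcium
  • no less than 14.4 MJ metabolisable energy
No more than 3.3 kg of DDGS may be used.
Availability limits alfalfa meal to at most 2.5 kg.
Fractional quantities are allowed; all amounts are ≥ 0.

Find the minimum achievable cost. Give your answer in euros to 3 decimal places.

€0.463

Let x1 = kg of alfalfa meal, x2 = kg of DDGS, x3 = kg of fish meal.
Minimise 0.28x1 + 0.23x2 + 1.49x3 s.t.:
  92x1 + 46x2 + 179x3 ≤ 148   (ash)
  12.9x1 + 0.8x2 + 42.8x3 ≥ 18.6   (calcium)
  7.7x1 + 12.4x2 + 13x3 ≥ 14.4   (metabolisable energy)
  x2 ≤ 3.3
  x1 ≤ 2.5
  x1, x2, x3 ≥ 0.
The cheapest feasible vertex uses only alfalfa meal, DDGS; fish meal is not used. The calcium and metabolisable energy requirements are met with equality.
Solving gives x1 = 1.425, x2 = 0.2766.
Total cost: 0.28·1.425 + 0.23·0.2766 = 0.46262.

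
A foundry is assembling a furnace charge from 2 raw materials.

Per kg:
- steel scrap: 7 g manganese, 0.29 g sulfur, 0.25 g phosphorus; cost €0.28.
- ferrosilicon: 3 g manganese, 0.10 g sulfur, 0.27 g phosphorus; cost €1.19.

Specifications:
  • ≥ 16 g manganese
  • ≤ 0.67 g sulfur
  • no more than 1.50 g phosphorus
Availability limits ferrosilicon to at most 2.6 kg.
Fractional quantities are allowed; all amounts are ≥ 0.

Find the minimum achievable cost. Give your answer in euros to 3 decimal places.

€0.640

Let x1 = kg of steel scrap, x2 = kg of ferrosilicon.
min 0.28x1 + 1.19x2 with:
  7x1 + 3x2 ≥ 16   (manganese)
  0.29x1 + 0.1x2 ≤ 0.67   (sulfur)
  0.25x1 + 0.27x2 ≤ 1.5   (phosphorus)
  x2 ≤ 2.6
  x1, x2 ≥ 0.
The cheapest feasible vertex uses only steel scrap; ferrosilicon is not used. Binding constraint: manganese.
Solving gives x1 = 2.286.
Hence cost = 0.28·2.286 = €0.64008.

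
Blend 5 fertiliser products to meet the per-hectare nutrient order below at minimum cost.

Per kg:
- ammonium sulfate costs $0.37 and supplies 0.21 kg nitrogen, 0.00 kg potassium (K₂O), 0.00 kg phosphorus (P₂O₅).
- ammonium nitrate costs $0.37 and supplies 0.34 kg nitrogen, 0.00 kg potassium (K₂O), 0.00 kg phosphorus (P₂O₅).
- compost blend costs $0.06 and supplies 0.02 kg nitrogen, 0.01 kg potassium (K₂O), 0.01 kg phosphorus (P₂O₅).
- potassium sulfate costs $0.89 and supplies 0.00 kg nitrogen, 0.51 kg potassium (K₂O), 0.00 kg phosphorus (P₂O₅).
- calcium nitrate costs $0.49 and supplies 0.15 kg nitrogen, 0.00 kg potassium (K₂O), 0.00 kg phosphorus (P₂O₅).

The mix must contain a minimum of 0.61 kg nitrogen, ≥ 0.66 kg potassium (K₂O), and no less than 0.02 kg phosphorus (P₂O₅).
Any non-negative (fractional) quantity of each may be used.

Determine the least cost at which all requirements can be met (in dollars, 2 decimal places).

$1.86

Let x1 = kg of ammonium sulfate, x2 = kg of ammonium nitrate, x3 = kg of compost blend, x4 = kg of potassium sulfate, x5 = kg of calcium nitrate.
min 0.37x1 + 0.37x2 + 0.06x3 + 0.89x4 + 0.49x5 subject to:
  0.21x1 + 0.34x2 + 0.02x3 + 0.15x5 ≥ 0.61   (nitrogen)
  0.01x3 + 0.51x4 ≥ 0.66   (potassium (K₂O))
  0.01x3 ≥ 0.02   (phosphorus (P₂O₅))
  x1, x2, x3, x4, x5 ≥ 0.
The cheapest feasible vertex uses only ammonium nitrate, compost blend, potassium sulfate; ammonium sulfate, calcium nitrate are not used. The nitrogen, potassium (K₂O), phosphorus (P₂O₅) requirements are met with equality.
Solving gives x2 = 1.676, x3 = 2, x4 = 1.255.
Total cost: 0.37·1.676 + 0.06·2 + 0.89·1.255 = 1.8571.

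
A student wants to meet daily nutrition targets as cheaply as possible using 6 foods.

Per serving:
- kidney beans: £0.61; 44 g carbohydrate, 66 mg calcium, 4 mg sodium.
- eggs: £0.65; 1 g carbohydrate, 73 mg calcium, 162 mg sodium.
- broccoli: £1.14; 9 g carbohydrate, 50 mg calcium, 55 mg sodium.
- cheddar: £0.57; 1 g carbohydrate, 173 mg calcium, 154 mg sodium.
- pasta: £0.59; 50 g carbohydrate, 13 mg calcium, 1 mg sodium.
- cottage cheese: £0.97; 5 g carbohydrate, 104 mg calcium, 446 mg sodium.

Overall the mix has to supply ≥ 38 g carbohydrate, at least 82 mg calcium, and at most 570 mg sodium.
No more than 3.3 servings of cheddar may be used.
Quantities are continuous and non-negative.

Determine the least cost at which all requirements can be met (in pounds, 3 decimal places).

£0.608

Let x1 = servings of kidney beans, x2 = servings of eggs, x3 = servings of broccoli, x4 = servings of cheddar, x5 = servings of pasta, x6 = servings of cottage cheese.
min 0.61x1 + 0.65x2 + 1.14x3 + 0.57x4 + 0.59x5 + 0.97x6 subject to:
  44x1 + 1x2 + 9x3 + 1x4 + 50x5 + 5x6 ≥ 38   (carbohydrate)
  66x1 + 73x2 + 50x3 + 173x4 + 13x5 + 104x6 ≥ 82   (calcium)
  4x1 + 162x2 + 55x3 + 154x4 + 1x5 + 446x6 ≤ 570   (sodium)
  x4 ≤ 3.3
  x1, x2, x3, x4, x5, x6 ≥ 0.
At the optimum only kidney beans, cheddar are positive (eggs, broccoli, pasta, cottage cheese = 0). The carbohydrate and calcium requirements are met with equality.
That vertex is x1 = 0.8603, x4 = 0.1458.
Total cost: 0.61·0.8603 + 0.57·0.1458 = 0.60789.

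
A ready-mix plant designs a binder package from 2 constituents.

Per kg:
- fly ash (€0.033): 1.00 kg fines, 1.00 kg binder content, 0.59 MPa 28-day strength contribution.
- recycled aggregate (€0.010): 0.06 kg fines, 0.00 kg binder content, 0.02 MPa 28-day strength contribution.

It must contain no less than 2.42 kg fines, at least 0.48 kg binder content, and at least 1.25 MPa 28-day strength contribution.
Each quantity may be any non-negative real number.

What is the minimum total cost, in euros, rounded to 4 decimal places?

Let x1 = kg of fly ash, x2 = kg of recycled aggregate.
Minimize 0.033x1 + 0.01x2 s.t.:
  1x1 + 0.06x2 ≥ 2.42   (fines)
  1x1 ≥ 0.48   (binder content)
  0.59x1 + 0.02x2 ≥ 1.25   (28-day strength contribution)
  x1, x2 ≥ 0.
The cheapest feasible vertex uses only fly ash; recycled aggregate is not used. There the fines constraint is tight.
Optimal quantities: fly ash = 2.42 kg.
Objective = 0.033·2.42 = 0.079860.

€0.0799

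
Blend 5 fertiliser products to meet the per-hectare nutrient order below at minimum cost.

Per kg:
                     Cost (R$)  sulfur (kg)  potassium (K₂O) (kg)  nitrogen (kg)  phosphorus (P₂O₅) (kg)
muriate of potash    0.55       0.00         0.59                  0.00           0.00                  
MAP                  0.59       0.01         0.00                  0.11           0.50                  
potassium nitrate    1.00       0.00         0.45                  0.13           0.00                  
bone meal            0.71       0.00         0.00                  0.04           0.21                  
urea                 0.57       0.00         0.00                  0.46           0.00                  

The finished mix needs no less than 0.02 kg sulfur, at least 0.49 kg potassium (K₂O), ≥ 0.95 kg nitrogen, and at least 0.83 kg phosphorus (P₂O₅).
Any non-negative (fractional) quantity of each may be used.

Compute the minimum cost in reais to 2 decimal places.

Let x1 = kg of muriate of potash, x2 = kg of MAP, x3 = kg of potassium nitrate, x4 = kg of bone meal, x5 = kg of urea.
Minimize 0.55x1 + 0.59x2 + 1x3 + 0.71x4 + 0.57x5 s.t.:
  0.01x2 ≥ 0.02   (sulfur)
  0.59x1 + 0.45x3 ≥ 0.49   (potassium (K₂O))
  0.11x2 + 0.13x3 + 0.04x4 + 0.46x5 ≥ 0.95   (nitrogen)
  0.5x2 + 0.21x4 ≥ 0.83   (phosphorus (P₂O₅))
  x1, x2, x3, x4, x5 ≥ 0.
The cheapest feasible vertex uses only muriate of potash, MAP, urea; potassium nitrate, bone meal are not used. The sulfur, potassium (K₂O), nitrogen requirements are met with equality.
So muriate of potash = 0.8305 kg, MAP = 2 kg, urea = 1.587 kg.
Objective = 0.55·0.8305 + 0.59·2 + 0.57·1.587 = 2.5414.

R$2.54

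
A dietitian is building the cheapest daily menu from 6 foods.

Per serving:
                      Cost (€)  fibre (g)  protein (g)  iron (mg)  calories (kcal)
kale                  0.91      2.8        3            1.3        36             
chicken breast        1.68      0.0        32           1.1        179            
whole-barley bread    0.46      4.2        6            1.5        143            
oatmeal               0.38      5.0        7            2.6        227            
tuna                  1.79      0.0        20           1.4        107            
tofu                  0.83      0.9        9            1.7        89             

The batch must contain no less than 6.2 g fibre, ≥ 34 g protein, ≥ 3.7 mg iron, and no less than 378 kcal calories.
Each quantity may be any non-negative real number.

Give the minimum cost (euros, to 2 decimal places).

€1.80

Let x1 = servings of kale, x2 = servings of chicken breast, x3 = servings of whole-barley bread, x4 = servings of oatmeal, x5 = servings of tuna, x6 = servings of tofu.
Minimise 0.91x1 + 1.68x2 + 0.46x3 + 0.38x4 + 1.79x5 + 0.83x6 subject to:
  2.8x1 + 4.2x3 + 5x4 + 0.9x6 ≥ 6.2   (fibre)
  3x1 + 32x2 + 6x3 + 7x4 + 20x5 + 9x6 ≥ 34   (protein)
  1.3x1 + 1.1x2 + 1.5x3 + 2.6x4 + 1.4x5 + 1.7x6 ≥ 3.7   (iron)
  36x1 + 179x2 + 143x3 + 227x4 + 107x5 + 89x6 ≥ 378   (calories)
  x1, x2, x3, x4, x5, x6 ≥ 0.
The minimum-cost mix takes nothing from kale, whole-barley bread, tuna, tofu — only chicken breast, oatmeal. There the fibre and protein constraints are tight.
So chicken breast = 0.7913 servings, oatmeal = 1.24 servings.
Objective = 1.68·0.7913 + 0.38·1.24 = 1.8006.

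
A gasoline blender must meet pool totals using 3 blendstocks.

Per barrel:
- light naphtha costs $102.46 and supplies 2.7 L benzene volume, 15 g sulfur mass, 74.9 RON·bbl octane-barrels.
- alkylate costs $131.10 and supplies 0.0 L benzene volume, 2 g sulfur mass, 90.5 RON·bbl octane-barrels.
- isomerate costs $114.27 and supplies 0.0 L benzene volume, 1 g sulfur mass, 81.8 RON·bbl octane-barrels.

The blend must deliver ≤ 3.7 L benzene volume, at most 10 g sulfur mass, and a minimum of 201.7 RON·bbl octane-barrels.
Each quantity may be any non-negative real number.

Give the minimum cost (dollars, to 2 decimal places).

Let x1 = barrels of light naphtha, x2 = barrels of alkylate, x3 = barrels of isomerate.
Minimize 102.46x1 + 131.1x2 + 114.27x3 subject to:
  2.7x1 ≤ 3.7   (benzene volume)
  15x1 + 2x2 + 1x3 ≤ 10   (sulfur mass)
  74.9x1 + 90.5x2 + 81.8x3 ≥ 201.7   (octane-barrels)
  x1, x2, x3 ≥ 0.
At the optimum only light naphtha, isomerate are positive (alkylate = 0). There the sulfur mass and octane-barrels constraints are tight.
Solving gives x1 = 0.5349, x3 = 1.976.
Cost = 102.46·0.5349 + 114.27·1.976 = 280.6034.

$280.60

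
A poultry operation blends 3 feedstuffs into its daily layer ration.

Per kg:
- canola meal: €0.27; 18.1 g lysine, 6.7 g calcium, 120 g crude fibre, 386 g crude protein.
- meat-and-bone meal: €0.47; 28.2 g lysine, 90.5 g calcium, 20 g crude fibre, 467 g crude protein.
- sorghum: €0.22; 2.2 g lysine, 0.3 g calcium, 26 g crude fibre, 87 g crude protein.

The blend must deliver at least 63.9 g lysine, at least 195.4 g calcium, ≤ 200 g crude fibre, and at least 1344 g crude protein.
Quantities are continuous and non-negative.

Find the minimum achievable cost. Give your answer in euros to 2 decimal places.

€1.24

Set it up as a linear program. Let x1 = kg of canola meal, x2 = kg of meat-and-bone meal, x3 = kg of sorghum.
Minimise 0.27x1 + 0.47x2 + 0.22x3 s.t.:
  18.1x1 + 28.2x2 + 2.2x3 ≥ 63.9   (lysine)
  6.7x1 + 90.5x2 + 0.3x3 ≥ 195.4   (calcium)
  120x1 + 20x2 + 26x3 ≤ 200   (crude fibre)
  386x1 + 467x2 + 87x3 ≥ 1344   (crude protein)
  x1, x2, x3 ≥ 0.
The cheapest feasible vertex uses only canola meal, meat-and-bone meal; sorghum is not used. There the calcium and crude protein constraints are tight.
So canola meal = 0.9552 kg, meat-and-bone meal = 2.088 kg.
Cost = 0.27·0.9552 + 0.47·2.088 = 1.2393.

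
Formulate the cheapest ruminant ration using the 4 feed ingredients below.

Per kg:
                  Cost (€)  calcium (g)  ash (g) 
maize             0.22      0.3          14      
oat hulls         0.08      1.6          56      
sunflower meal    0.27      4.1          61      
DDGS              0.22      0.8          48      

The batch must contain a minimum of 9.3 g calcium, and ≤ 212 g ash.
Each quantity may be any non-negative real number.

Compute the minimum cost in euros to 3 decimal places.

€0.554

Treat it as an LP. Let x1 = kg of maize, x2 = kg of oat hulls, x3 = kg of sunflower meal, x4 = kg of DDGS.
min 0.22x1 + 0.08x2 + 0.27x3 + 0.22x4 s.t.:
  0.3x1 + 1.6x2 + 4.1x3 + 0.8x4 ≥ 9.3   (calcium)
  14x1 + 56x2 + 61x3 + 48x4 ≤ 212   (ash)
  x1, x2, x3, x4 ≥ 0.
The optimal basis is {oat hulls, sunflower meal}; maize, DDGS drop out. The calcium and ash requirements are met with equality.
Solving gives x2 = 2.287, x3 = 1.376.
Hence cost = 0.08·2.287 + 0.27·1.376 = €0.55448.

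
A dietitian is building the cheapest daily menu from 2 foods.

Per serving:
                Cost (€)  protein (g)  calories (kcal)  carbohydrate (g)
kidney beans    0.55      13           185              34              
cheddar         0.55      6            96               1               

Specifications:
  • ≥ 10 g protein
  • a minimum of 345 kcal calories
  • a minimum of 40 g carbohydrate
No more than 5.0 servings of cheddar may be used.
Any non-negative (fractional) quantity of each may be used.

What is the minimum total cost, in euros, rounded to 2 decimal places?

€1.03

This is a linear program. Let x1 = servings of kidney beans, x2 = servings of cheddar.
min 0.55x1 + 0.55x2 s.t.:
  13x1 + 6x2 ≥ 10   (protein)
  185x1 + 96x2 ≥ 345   (calories)
  34x1 + 1x2 ≥ 40   (carbohydrate)
  x2 ≤ 5
  x1, x2 ≥ 0.
The minimum-cost mix takes nothing from cheddar — only kidney beans. There the calories constraint is tight.
Solving gives x1 = 1.865.
Cost = 0.55·1.865 = 1.0258.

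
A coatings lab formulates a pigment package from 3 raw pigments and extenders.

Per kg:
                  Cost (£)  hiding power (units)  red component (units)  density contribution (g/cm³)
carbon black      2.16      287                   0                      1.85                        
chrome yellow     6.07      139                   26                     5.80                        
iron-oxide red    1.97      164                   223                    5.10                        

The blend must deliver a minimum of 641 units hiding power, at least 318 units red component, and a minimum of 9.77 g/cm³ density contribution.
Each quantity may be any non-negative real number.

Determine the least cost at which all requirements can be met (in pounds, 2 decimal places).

£5.87

Set it up as a linear program. Let x1 = kg of carbon black, x2 = kg of chrome yellow, x3 = kg of iron-oxide red.
Minimise 2.16x1 + 6.07x2 + 1.97x3 s.t.:
  287x1 + 139x2 + 164x3 ≥ 641   (hiding power)
  26x2 + 223x3 ≥ 318   (red component)
  1.85x1 + 5.8x2 + 5.1x3 ≥ 9.77   (density contribution)
  x1, x2, x3 ≥ 0.
The minimum-cost mix takes nothing from chrome yellow — only carbon black, iron-oxide red. The hiding power and red component requirements are met with equality.
Optimal quantities: carbon black = 1.419 kg, iron-oxide red = 1.426 kg.
Cost = 2.16·1.419 + 1.97·1.426 = 5.8743.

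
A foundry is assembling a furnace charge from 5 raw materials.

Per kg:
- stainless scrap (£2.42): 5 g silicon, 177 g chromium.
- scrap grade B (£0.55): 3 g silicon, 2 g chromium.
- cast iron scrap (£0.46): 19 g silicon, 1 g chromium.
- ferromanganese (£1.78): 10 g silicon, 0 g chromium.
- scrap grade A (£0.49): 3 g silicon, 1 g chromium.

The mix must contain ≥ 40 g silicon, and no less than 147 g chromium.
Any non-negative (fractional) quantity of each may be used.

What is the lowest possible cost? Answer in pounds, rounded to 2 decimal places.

Let x1 = kg of stainless scrap, x2 = kg of scrap grade B, x3 = kg of cast iron scrap, x4 = kg of ferromanganese, x5 = kg of scrap grade A.
Minimise 2.42x1 + 0.55x2 + 0.46x3 + 1.78x4 + 0.49x5 s.t.:
  5x1 + 3x2 + 19x3 + 10x4 + 3x5 ≥ 40   (silicon)
  177x1 + 2x2 + 1x3 + 1x5 ≥ 147   (chromium)
  x1, x2, x3, x4, x5 ≥ 0.
The optimal basis is {stainless scrap, cast iron scrap}; scrap grade B, ferromanganese, scrap grade A drop out. The silicon and chromium requirements are met with equality.
Optimal quantities: stainless scrap = 0.8198 kg, cast iron scrap = 1.89 kg.
Cost = 2.42·0.8198 + 0.46·1.89 = 2.8533.

£2.85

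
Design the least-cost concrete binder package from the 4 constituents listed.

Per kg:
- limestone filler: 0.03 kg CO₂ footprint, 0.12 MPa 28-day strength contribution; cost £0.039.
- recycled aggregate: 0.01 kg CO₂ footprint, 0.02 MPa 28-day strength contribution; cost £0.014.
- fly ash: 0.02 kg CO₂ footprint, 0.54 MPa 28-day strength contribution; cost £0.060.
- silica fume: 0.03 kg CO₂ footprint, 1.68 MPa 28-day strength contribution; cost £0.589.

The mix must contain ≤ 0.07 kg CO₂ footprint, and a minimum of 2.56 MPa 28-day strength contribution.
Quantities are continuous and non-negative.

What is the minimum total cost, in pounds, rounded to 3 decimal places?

£0.594

Set it up as a linear program. Let x1 = kg of limestone filler, x2 = kg of recycled aggregate, x3 = kg of fly ash, x4 = kg of silica fume.
Minimize 0.039x1 + 0.014x2 + 0.06x3 + 0.589x4 subject to:
  0.03x1 + 0.01x2 + 0.02x3 + 0.03x4 ≤ 0.07   (CO₂ footprint)
  0.12x1 + 0.02x2 + 0.54x3 + 1.68x4 ≥ 2.56   (28-day strength contribution)
  x1, x2, x3, x4 ≥ 0.
The cheapest feasible vertex uses only fly ash, silica fume; limestone filler, recycled aggregate are not used. There the CO₂ footprint and 28-day strength contribution constraints are tight.
That vertex is x3 = 2.345, x4 = 0.7701.
Hence cost = 0.06·2.345 + 0.589·0.7701 = £0.59429.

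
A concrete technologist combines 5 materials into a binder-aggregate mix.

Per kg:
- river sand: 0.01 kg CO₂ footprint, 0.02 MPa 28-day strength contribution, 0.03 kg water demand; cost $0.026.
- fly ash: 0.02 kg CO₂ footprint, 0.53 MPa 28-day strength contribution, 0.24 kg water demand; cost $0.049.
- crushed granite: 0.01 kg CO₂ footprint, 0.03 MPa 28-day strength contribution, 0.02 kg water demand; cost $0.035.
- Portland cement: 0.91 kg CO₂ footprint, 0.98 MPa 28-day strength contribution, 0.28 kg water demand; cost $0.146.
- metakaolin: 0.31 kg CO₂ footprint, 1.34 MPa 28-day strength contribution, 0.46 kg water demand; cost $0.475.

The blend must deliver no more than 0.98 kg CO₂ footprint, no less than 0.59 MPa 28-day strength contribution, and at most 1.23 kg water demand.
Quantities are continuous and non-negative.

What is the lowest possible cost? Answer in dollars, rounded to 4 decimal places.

$0.0545

Let x1 = kg of river sand, x2 = kg of fly ash, x3 = kg of crushed granite, x4 = kg of Portland cement, x5 = kg of metakaolin.
min 0.026x1 + 0.049x2 + 0.035x3 + 0.146x4 + 0.475x5 s.t.:
  0.01x1 + 0.02x2 + 0.01x3 + 0.91x4 + 0.31x5 ≤ 0.98   (CO₂ footprint)
  0.02x1 + 0.53x2 + 0.03x3 + 0.98x4 + 1.34x5 ≥ 0.59   (28-day strength contribution)
  0.03x1 + 0.24x2 + 0.02x3 + 0.28x4 + 0.46x5 ≤ 1.23   (water demand)
  x1, x2, x3, x4, x5 ≥ 0.
The optimal basis is {fly ash}; river sand, crushed granite, Portland cement, metakaolin drop out. The 28-day strength contribution requirement is met with equality.
Solving gives x2 = 1.113.
Hence cost = 0.049·1.113 = $0.054537.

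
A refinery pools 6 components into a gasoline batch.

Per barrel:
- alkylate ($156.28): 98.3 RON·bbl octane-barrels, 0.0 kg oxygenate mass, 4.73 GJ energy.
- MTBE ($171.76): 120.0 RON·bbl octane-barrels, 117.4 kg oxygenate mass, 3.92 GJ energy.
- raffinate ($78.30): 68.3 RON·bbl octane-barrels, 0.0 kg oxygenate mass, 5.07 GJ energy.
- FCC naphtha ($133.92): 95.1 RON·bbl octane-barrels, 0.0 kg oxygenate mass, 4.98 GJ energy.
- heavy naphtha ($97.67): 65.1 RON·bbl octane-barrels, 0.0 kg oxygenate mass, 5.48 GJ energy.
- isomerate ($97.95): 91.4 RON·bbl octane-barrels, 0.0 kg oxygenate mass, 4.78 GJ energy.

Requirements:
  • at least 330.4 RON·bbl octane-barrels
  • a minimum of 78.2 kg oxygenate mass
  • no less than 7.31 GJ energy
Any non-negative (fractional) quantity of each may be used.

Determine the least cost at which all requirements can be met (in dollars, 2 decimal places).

Let x1 = barrels of alkylate, x2 = barrels of MTBE, x3 = barrels of raffinate, x4 = barrels of FCC naphtha, x5 = barrels of heavy naphtha, x6 = barrels of isomerate.
min 156.28x1 + 171.76x2 + 78.3x3 + 133.92x4 + 97.67x5 + 97.95x6 subject to:
  98.3x1 + 120x2 + 68.3x3 + 95.1x4 + 65.1x5 + 91.4x6 ≥ 330.4   (octane-barrels)
  117.4x2 ≥ 78.2   (oxygenate mass)
  4.73x1 + 3.92x2 + 5.07x3 + 4.98x4 + 5.48x5 + 4.78x6 ≥ 7.31   (energy)
  x1, x2, x3, x4, x5, x6 ≥ 0.
At the optimum only MTBE, isomerate are positive (alkylate, raffinate, FCC naphtha, heavy naphtha = 0). Binding constraints: octane-barrels and oxygenate mass.
That vertex is x2 = 0.6661, x6 = 2.7404.
Total cost: 171.76·0.6661 + 97.95·2.7404 = 382.8315.

$382.83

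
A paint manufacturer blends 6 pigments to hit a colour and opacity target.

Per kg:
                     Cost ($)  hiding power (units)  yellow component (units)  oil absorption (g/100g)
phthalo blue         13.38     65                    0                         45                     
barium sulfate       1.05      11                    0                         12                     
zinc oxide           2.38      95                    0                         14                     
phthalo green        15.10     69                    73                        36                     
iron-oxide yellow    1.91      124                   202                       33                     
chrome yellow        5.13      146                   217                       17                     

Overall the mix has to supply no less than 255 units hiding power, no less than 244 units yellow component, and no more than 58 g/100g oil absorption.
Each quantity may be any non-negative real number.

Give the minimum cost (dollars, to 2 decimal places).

This is a linear program. Let x1 = kg of phthalo blue, x2 = kg of barium sulfate, x3 = kg of zinc oxide, x4 = kg of phthalo green, x5 = kg of iron-oxide yellow, x6 = kg of chrome yellow.
Minimise 13.38x1 + 1.05x2 + 2.38x3 + 15.1x4 + 1.91x5 + 5.13x6 s.t.:
  65x1 + 11x2 + 95x3 + 69x4 + 124x5 + 146x6 ≥ 255   (hiding power)
  73x4 + 202x5 + 217x6 ≥ 244   (yellow component)
  45x1 + 12x2 + 14x3 + 36x4 + 33x5 + 17x6 ≤ 58   (oil absorption)
  x1, x2, x3, x4, x5, x6 ≥ 0.
The cheapest feasible vertex uses only zinc oxide, iron-oxide yellow; phthalo blue, barium sulfate, phthalo green, chrome yellow are not used. The hiding power and oil absorption requirements are met with equality.
Optimal quantities: zinc oxide = 0.8742 kg, iron-oxide yellow = 1.387 kg.
Cost = 2.38·0.8742 + 1.91·1.387 = 4.7298.

$4.73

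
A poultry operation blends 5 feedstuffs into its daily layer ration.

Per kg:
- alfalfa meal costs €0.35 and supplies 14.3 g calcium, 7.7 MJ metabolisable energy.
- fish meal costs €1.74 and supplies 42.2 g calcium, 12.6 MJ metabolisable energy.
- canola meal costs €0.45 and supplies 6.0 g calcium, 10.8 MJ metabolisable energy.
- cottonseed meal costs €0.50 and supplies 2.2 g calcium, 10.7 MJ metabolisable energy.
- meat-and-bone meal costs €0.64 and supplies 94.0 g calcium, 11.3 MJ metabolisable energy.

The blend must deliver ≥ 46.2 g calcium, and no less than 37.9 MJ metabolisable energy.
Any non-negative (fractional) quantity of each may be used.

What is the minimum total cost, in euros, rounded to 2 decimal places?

€1.63

Treat it as an LP. Let x1 = kg of alfalfa meal, x2 = kg of fish meal, x3 = kg of canola meal, x4 = kg of cottonseed meal, x5 = kg of meat-and-bone meal.
min 0.35x1 + 1.74x2 + 0.45x3 + 0.5x4 + 0.64x5 with:
  14.3x1 + 42.2x2 + 6x3 + 2.2x4 + 94x5 ≥ 46.2   (calcium)
  7.7x1 + 12.6x2 + 10.8x3 + 10.7x4 + 11.3x5 ≥ 37.9   (metabolisable energy)
  x1, x2, x3, x4, x5 ≥ 0.
The optimal basis is {canola meal, meat-and-bone meal}; alfalfa meal, fish meal, cottonseed meal drop out. There the calcium and metabolisable energy constraints are tight.
That vertex is x3 = 3.209, x5 = 0.2866.
Cost = 0.45·3.209 + 0.64·0.2866 = 1.6275.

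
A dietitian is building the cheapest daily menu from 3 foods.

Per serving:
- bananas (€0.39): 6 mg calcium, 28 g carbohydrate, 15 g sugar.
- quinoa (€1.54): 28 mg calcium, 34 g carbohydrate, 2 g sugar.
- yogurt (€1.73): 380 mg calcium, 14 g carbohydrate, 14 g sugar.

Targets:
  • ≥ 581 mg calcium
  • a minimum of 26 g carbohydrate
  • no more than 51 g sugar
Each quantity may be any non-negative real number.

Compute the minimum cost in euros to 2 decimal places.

€2.71

Let x1 = servings of bananas, x2 = servings of quinoa, x3 = servings of yogurt.
Minimize 0.39x1 + 1.54x2 + 1.73x3 s.t.:
  6x1 + 28x2 + 380x3 ≥ 581   (calcium)
  28x1 + 34x2 + 14x3 ≥ 26   (carbohydrate)
  15x1 + 2x2 + 14x3 ≤ 51   (sugar)
  x1, x2, x3 ≥ 0.
The cheapest feasible vertex uses only bananas, yogurt; quinoa is not used. There the calcium and carbohydrate constraints are tight.
That vertex is x1 = 0.1654, x3 = 1.5263.
Objective = 0.39·0.1654 + 1.73·1.5263 = 2.70501.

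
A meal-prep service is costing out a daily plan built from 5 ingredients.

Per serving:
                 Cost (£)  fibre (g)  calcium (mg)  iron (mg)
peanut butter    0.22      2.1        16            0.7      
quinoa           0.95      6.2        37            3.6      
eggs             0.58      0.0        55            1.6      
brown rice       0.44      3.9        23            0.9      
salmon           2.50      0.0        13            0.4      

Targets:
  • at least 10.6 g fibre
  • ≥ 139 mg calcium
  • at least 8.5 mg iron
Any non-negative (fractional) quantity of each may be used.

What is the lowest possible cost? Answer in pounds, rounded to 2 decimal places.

Let x1 = servings of peanut butter, x2 = servings of quinoa, x3 = servings of eggs, x4 = servings of brown rice, x5 = servings of salmon.
Minimise 0.22x1 + 0.95x2 + 0.58x3 + 0.44x4 + 2.5x5 s.t.:
  2.1x1 + 6.2x2 + 3.9x4 ≥ 10.6   (fibre)
  16x1 + 37x2 + 55x3 + 23x4 + 13x5 ≥ 139   (calcium)
  0.7x1 + 3.6x2 + 1.6x3 + 0.9x4 + 0.4x5 ≥ 8.5   (iron)
  x1, x2, x3, x4, x5 ≥ 0.
The minimum-cost mix takes nothing from eggs, brown rice, salmon — only peanut butter, quinoa. The calcium and iron requirements are met with equality.
Optimal quantities: peanut butter = 5.864 servings, quinoa = 1.221 servings.
Total cost: 0.22·5.864 + 0.95·1.221 = 2.4500.

£2.45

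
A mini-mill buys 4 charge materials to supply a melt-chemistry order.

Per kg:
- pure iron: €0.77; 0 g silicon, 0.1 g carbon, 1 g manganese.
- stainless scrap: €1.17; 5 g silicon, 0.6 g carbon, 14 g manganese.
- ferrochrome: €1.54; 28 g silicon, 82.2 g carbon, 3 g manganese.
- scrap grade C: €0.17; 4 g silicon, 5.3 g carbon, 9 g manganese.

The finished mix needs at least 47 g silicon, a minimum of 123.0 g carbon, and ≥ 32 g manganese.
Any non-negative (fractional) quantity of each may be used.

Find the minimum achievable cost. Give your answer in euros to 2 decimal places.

Set it up as a linear program. Let x1 = kg of pure iron, x2 = kg of stainless scrap, x3 = kg of ferrochrome, x4 = kg of scrap grade C.
Minimise 0.77x1 + 1.17x2 + 1.54x3 + 0.17x4 s.t.:
  5x2 + 28x3 + 4x4 ≥ 47   (silicon)
  0.1x1 + 0.6x2 + 82.2x3 + 5.3x4 ≥ 123   (carbon)
  1x1 + 14x2 + 3x3 + 9x4 ≥ 32   (manganese)
  x1, x2, x3, x4 ≥ 0.
The optimal basis is {ferrochrome, scrap grade C}; pure iron, stainless scrap drop out. Binding constraints: carbon and manganese.
Solving gives x3 = 1.295, x4 = 3.124.
Objective = 1.54·1.295 + 0.17·3.124 = 2.5254.

€2.53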